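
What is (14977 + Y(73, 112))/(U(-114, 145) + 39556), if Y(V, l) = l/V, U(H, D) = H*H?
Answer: 1093433/3836296 ≈ 0.28502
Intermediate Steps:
U(H, D) = H**2
(14977 + Y(73, 112))/(U(-114, 145) + 39556) = (14977 + 112/73)/((-114)**2 + 39556) = (14977 + 112*(1/73))/(12996 + 39556) = (14977 + 112/73)/52552 = (1093433/73)*(1/52552) = 1093433/3836296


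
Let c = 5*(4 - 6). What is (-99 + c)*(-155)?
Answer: 16895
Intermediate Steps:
c = -10 (c = 5*(-2) = -10)
(-99 + c)*(-155) = (-99 - 10)*(-155) = -109*(-155) = 16895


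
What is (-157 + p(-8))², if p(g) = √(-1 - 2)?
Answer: (157 - I*√3)² ≈ 24646.0 - 543.86*I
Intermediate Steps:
p(g) = I*√3 (p(g) = √(-3) = I*√3)
(-157 + p(-8))² = (-157 + I*√3)²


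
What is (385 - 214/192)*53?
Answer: 1953209/96 ≈ 20346.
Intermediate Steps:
(385 - 214/192)*53 = (385 - 1*107/96)*53 = (385 - 107/96)*53 = (36853/96)*53 = 1953209/96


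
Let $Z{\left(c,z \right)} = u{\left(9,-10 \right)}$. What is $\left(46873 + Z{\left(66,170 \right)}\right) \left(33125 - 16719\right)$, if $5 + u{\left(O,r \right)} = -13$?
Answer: $768703130$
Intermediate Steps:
$u{\left(O,r \right)} = -18$ ($u{\left(O,r \right)} = -5 - 13 = -18$)
$Z{\left(c,z \right)} = -18$
$\left(46873 + Z{\left(66,170 \right)}\right) \left(33125 - 16719\right) = \left(46873 - 18\right) \left(33125 - 16719\right) = 46855 \cdot 16406 = 768703130$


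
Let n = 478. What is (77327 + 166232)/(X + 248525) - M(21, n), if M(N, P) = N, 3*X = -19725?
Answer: -4837391/241950 ≈ -19.993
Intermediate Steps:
X = -6575 (X = (⅓)*(-19725) = -6575)
(77327 + 166232)/(X + 248525) - M(21, n) = (77327 + 166232)/(-6575 + 248525) - 1*21 = 243559/241950 - 21 = -4837391/241950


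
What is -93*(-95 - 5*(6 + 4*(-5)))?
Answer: 2325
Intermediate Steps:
-93*(-95 - 5*(6 + 4*(-5))) = -93*(-95 - 5*(6 - 20)) = -93*(-95 - 5*(-14)) = -93*(-95 + 70) = -93*(-25) = 2325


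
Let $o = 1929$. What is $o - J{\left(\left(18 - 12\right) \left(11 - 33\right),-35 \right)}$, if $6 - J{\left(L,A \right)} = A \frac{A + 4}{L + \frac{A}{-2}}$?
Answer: $\frac{438197}{229} \approx 1913.5$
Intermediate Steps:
$J{\left(L,A \right)} = 6 - \frac{A \left(4 + A\right)}{L - \frac{A}{2}}$ ($J{\left(L,A \right)} = 6 - A \frac{A + 4}{L + \frac{A}{-2}} = 6 - A \frac{4 + A}{L + A \left(- \frac{1}{2}\right)} = 6 - A \frac{4 + A}{L - \frac{A}{2}} = 6 - \frac{A \left(4 + A\right)}{L - \frac{A}{2}}$)
$o - J{\left(\left(18 - 12\right) \left(11 - 33\right),-35 \right)} = 1929 - \frac{2 \left(\left(-35\right)^{2} - 6 \left(18 - 12\right) \left(11 - 33\right) + 7 \left(-35\right)\right)}{-35 - 2 \left(18 - 12\right) \left(11 - 33\right)} = 1929 - \frac{2 \left(1225 - 6 \cdot 6 \left(-22\right) - 245\right)}{-35 - 2 \cdot 6 \left(-22\right)} = 1929 - \frac{2 \left(1225 - -792 - 245\right)}{-35 - -264} = 1929 - \frac{2 \left(1225 + 792 - 245\right)}{-35 + 264} = 1929 - 2 \cdot \frac{1}{229} \cdot 1772 = 1929 - \frac{3544}{229} = \frac{438197}{229}$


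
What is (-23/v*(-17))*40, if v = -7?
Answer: -15640/7 ≈ -2234.3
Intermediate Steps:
(-23/v*(-17))*40 = (-23/(-7)*(-17))*40 = (-23*(-⅐)*(-17))*40 = ((23/7)*(-17))*40 = -391/7*40 = -15640/7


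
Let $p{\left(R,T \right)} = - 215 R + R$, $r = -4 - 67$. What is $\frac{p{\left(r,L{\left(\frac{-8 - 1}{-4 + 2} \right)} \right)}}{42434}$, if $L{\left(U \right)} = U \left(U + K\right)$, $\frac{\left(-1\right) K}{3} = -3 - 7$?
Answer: $\frac{7597}{21217} \approx 0.35806$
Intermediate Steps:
$K = 30$ ($K = - 3 \left(-3 - 7\right) = \left(-3\right) \left(-10\right) = 30$)
$L{\left(U \right)} = U \left(30 + U\right)$ ($L{\left(U \right)} = U \left(U + 30\right) = U \left(30 + U\right)$)
$r = -71$
$p{\left(R,T \right)} = - 214 R$
$\frac{p{\left(r,L{\left(\frac{-8 - 1}{-4 + 2} \right)} \right)}}{42434} = \frac{\left(-214\right) \left(-71\right)}{42434} = 15194 \cdot \frac{1}{42434} = \frac{7597}{21217}$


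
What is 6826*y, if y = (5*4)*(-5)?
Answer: -682600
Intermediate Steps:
y = -100 (y = 20*(-5) = -100)
6826*y = 6826*(-100) = -682600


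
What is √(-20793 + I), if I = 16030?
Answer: I*√4763 ≈ 69.015*I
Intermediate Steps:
√(-20793 + I) = √(-20793 + 16030) = √(-4763) = I*√4763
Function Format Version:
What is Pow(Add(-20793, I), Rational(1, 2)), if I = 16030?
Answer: Mul(I, Pow(4763, Rational(1, 2))) ≈ Mul(69.015, I)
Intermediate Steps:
Pow(Add(-20793, I), Rational(1, 2)) = Pow(Add(-20793, 16030), Rational(1, 2)) = Pow(-4763, Rational(1, 2)) = Mul(I, Pow(4763, Rational(1, 2)))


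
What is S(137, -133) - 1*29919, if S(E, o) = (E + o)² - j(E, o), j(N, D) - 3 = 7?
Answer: -29913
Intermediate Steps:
j(N, D) = 10 (j(N, D) = 3 + 7 = 10)
S(E, o) = -10 + (E + o)² (S(E, o) = (E + o)² - 1*10 = (E + o)² - 10 = -10 + (E + o)²)
S(137, -133) - 1*29919 = (-10 + (137 - 133)²) - 1*29919 = (-10 + 4²) - 29919 = (-10 + 16) - 29919 = 6 - 29919 = -29913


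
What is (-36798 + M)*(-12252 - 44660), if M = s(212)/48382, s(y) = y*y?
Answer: 50660669022752/24191 ≈ 2.0942e+9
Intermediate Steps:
s(y) = y²
M = 22472/24191 (M = 212²/48382 = 44944*(1/48382) = 22472/24191 ≈ 0.92894)
(-36798 + M)*(-12252 - 44660) = (-36798 + 22472/24191)*(-12252 - 44660) = -890157946/24191*(-56912) = 50660669022752/24191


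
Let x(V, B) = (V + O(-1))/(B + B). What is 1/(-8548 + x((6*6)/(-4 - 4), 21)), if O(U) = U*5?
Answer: -84/718051 ≈ -0.00011698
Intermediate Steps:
O(U) = 5*U
x(V, B) = (-5 + V)/(2*B) (x(V, B) = (V + 5*(-1))/(B + B) = (V - 5)/((2*B)) = (-5 + V)*(1/(2*B)) = (-5 + V)/(2*B))
1/(-8548 + x((6*6)/(-4 - 4), 21)) = 1/(-8548 + (½)*(-5 + (6*6)/(-4 - 4))/21) = 1/(-8548 + (½)*(1/21)*(-5 + 36/(-8))) = 1/(-8548 + (½)*(1/21)*(-5 + 36*(-⅛))) = 1/(-8548 + (½)*(1/21)*(-5 - 9/2)) = 1/(-8548 + (½)*(1/21)*(-19/2)) = 1/(-8548 - 19/84) = 1/(-718051/84) = -84/718051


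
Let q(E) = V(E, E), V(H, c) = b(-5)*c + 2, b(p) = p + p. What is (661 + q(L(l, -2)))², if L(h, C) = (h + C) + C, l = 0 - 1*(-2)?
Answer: 466489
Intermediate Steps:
l = 2 (l = 0 + 2 = 2)
L(h, C) = h + 2*C (L(h, C) = (C + h) + C = h + 2*C)
b(p) = 2*p
V(H, c) = 2 - 10*c (V(H, c) = (2*(-5))*c + 2 = -10*c + 2 = 2 - 10*c)
q(E) = 2 - 10*E
(661 + q(L(l, -2)))² = (661 + (2 - 10*(2 + 2*(-2))))² = (661 + (2 - 10*(2 - 4)))² = (661 + (2 - 10*(-2)))² = (661 + (2 + 20))² = (661 + 22)² = 683² = 466489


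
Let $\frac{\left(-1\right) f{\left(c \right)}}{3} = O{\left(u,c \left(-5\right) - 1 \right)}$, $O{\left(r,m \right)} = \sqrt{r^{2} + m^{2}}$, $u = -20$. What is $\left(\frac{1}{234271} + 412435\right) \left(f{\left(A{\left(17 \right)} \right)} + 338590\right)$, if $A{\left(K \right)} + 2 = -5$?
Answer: $\frac{32715093961800740}{234271} - \frac{579729359316 \sqrt{389}}{234271} \approx 1.396 \cdot 10^{11}$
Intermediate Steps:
$A{\left(K \right)} = -7$ ($A{\left(K \right)} = -2 - 5 = -7$)
$O{\left(r,m \right)} = \sqrt{m^{2} + r^{2}}$
$f{\left(c \right)} = - 3 \sqrt{400 + \left(-1 - 5 c\right)^{2}}$ ($f{\left(c \right)} = - 3 \sqrt{\left(c \left(-5\right) - 1\right)^{2} + \left(-20\right)^{2}} = - 3 \sqrt{\left(- 5 c - 1\right)^{2} + 400} = - 3 \sqrt{\left(-1 - 5 c\right)^{2} + 400} = - 3 \sqrt{400 + \left(-1 - 5 c\right)^{2}}$)
$\left(\frac{1}{234271} + 412435\right) \left(f{\left(A{\left(17 \right)} \right)} + 338590\right) = \left(\frac{1}{234271} + 412435\right) \left(- 3 \sqrt{400 + \left(1 + 5 \left(-7\right)\right)^{2}} + 338590\right) = \left(\frac{1}{234271} + 412435\right) \left(- 3 \sqrt{400 + \left(1 - 35\right)^{2}} + 338590\right) = \frac{96621559886 \left(- 3 \sqrt{400 + \left(-34\right)^{2}} + 338590\right)}{234271} = \frac{96621559886 \left(- 3 \sqrt{400 + 1156} + 338590\right)}{234271} = \frac{96621559886 \left(- 3 \sqrt{1556} + 338590\right)}{234271} = \frac{96621559886 \left(- 3 \cdot 2 \sqrt{389} + 338590\right)}{234271} = \frac{96621559886 \left(- 6 \sqrt{389} + 338590\right)}{234271} = \frac{96621559886 \left(338590 - 6 \sqrt{389}\right)}{234271} = \frac{32715093961800740}{234271} - \frac{579729359316 \sqrt{389}}{234271}$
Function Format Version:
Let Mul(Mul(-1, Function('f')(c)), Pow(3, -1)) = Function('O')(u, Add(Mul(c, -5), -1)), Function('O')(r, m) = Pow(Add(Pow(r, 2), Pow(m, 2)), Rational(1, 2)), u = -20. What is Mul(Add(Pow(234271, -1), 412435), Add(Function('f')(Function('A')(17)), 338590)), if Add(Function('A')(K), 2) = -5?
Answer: Add(Rational(32715093961800740, 234271), Mul(Rational(-579729359316, 234271), Pow(389, Rational(1, 2)))) ≈ 1.3960e+11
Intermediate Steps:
Function('A')(K) = -7 (Function('A')(K) = Add(-2, -5) = -7)
Function('O')(r, m) = Pow(Add(Pow(m, 2), Pow(r, 2)), Rational(1, 2))
Function('f')(c) = Mul(-3, Pow(Add(400, Pow(Add(-1, Mul(-5, c)), 2)), Rational(1, 2))) (Function('f')(c) = Mul(-3, Pow(Add(Pow(Add(Mul(c, -5), -1), 2), Pow(-20, 2)), Rational(1, 2))) = Mul(-3, Pow(Add(Pow(Add(Mul(-5, c), -1), 2), 400), Rational(1, 2))) = Mul(-3, Pow(Add(Pow(Add(-1, Mul(-5, c)), 2), 400), Rational(1, 2))) = Mul(-3, Pow(Add(400, Pow(Add(-1, Mul(-5, c)), 2)), Rational(1, 2))))
Mul(Add(Pow(234271, -1), 412435), Add(Function('f')(Function('A')(17)), 338590)) = Mul(Add(Pow(234271, -1), 412435), Add(Mul(-3, Pow(Add(400, Pow(Add(1, Mul(5, -7)), 2)), Rational(1, 2))), 338590)) = Mul(Add(Rational(1, 234271), 412435), Add(Mul(-3, Pow(Add(400, Pow(Add(1, -35), 2)), Rational(1, 2))), 338590)) = Mul(Rational(96621559886, 234271), Add(Mul(-3, Pow(Add(400, Pow(-34, 2)), Rational(1, 2))), 338590)) = Mul(Rational(96621559886, 234271), Add(Mul(-3, Pow(Add(400, 1156), Rational(1, 2))), 338590)) = Mul(Rational(96621559886, 234271), Add(Mul(-3, Pow(1556, Rational(1, 2))), 338590)) = Mul(Rational(96621559886, 234271), Add(Mul(-3, Mul(2, Pow(389, Rational(1, 2)))), 338590)) = Mul(Rational(96621559886, 234271), Add(Mul(-6, Pow(389, Rational(1, 2))), 338590)) = Mul(Rational(96621559886, 234271), Add(338590, Mul(-6, Pow(389, Rational(1, 2))))) = Add(Rational(32715093961800740, 234271), Mul(Rational(-579729359316, 234271), Pow(389, Rational(1, 2))))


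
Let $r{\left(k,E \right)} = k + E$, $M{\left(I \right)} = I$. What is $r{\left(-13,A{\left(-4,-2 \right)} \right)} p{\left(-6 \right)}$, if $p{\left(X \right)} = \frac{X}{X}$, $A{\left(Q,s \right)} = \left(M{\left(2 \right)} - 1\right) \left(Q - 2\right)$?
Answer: $-19$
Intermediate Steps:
$A{\left(Q,s \right)} = -2 + Q$ ($A{\left(Q,s \right)} = \left(2 - 1\right) \left(Q - 2\right) = 1 \left(-2 + Q\right) = -2 + Q$)
$r{\left(k,E \right)} = E + k$
$p{\left(X \right)} = 1$
$r{\left(-13,A{\left(-4,-2 \right)} \right)} p{\left(-6 \right)} = \left(\left(-2 - 4\right) - 13\right) 1 = \left(-6 - 13\right) 1 = \left(-19\right) 1 = -19$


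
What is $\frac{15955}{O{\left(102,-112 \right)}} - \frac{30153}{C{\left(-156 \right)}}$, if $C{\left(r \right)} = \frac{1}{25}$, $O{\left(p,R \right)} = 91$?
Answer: $- \frac{68582120}{91} \approx -7.5365 \cdot 10^{5}$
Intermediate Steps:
$C{\left(r \right)} = \frac{1}{25}$
$\frac{15955}{O{\left(102,-112 \right)}} - \frac{30153}{C{\left(-156 \right)}} = \frac{15955}{91} - 30153 \frac{1}{\frac{1}{25}} = 15955 \cdot \frac{1}{91} - 753825 = \frac{15955}{91} - 753825 = - \frac{68582120}{91}$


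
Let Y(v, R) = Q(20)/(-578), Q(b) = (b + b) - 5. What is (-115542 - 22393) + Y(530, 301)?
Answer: -79726465/578 ≈ -1.3794e+5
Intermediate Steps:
Q(b) = -5 + 2*b (Q(b) = 2*b - 5 = -5 + 2*b)
Y(v, R) = -35/578 (Y(v, R) = (-5 + 2*20)/(-578) = (-5 + 40)*(-1/578) = 35*(-1/578) = -35/578)
(-115542 - 22393) + Y(530, 301) = (-115542 - 22393) - 35/578 = -137935 - 35/578 = -79726465/578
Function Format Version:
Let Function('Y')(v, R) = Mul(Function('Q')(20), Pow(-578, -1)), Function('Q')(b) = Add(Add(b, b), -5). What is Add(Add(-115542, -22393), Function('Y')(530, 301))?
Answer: Rational(-79726465, 578) ≈ -1.3794e+5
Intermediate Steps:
Function('Q')(b) = Add(-5, Mul(2, b)) (Function('Q')(b) = Add(Mul(2, b), -5) = Add(-5, Mul(2, b)))
Function('Y')(v, R) = Rational(-35, 578) (Function('Y')(v, R) = Mul(Add(-5, Mul(2, 20)), Pow(-578, -1)) = Mul(Add(-5, 40), Rational(-1, 578)) = Mul(35, Rational(-1, 578)) = Rational(-35, 578))
Add(Add(-115542, -22393), Function('Y')(530, 301)) = Add(Add(-115542, -22393), Rational(-35, 578)) = Add(-137935, Rational(-35, 578)) = Rational(-79726465, 578)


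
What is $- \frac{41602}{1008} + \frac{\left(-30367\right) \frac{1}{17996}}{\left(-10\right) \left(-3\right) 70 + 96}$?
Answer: $- \frac{3805807949}{92211504} \approx -41.273$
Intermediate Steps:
$- \frac{41602}{1008} + \frac{\left(-30367\right) \frac{1}{17996}}{\left(-10\right) \left(-3\right) 70 + 96} = \left(-41602\right) \frac{1}{1008} + \frac{\left(-30367\right) \frac{1}{17996}}{30 \cdot 70 + 96} = - \frac{20801}{504} - \frac{30367}{17996 \left(2100 + 96\right)} = - \frac{20801}{504} - \frac{30367}{17996 \cdot 2196} = - \frac{20801}{504} - \frac{30367}{39519216} = - \frac{3805807949}{92211504}$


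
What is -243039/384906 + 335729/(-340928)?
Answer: -35347151111/21870872128 ≈ -1.6162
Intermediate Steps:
-243039/384906 + 335729/(-340928) = -243039*1/384906 + 335729*(-1/340928) = -81013/128302 - 335729/340928 = -35347151111/21870872128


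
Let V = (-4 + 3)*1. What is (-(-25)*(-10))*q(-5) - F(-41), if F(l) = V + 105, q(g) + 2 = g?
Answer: 1646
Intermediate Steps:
q(g) = -2 + g
V = -1 (V = -1*1 = -1)
F(l) = 104 (F(l) = -1 + 105 = 104)
(-(-25)*(-10))*q(-5) - F(-41) = (-(-25)*(-10))*(-2 - 5) - 1*104 = -25*10*(-7) - 104 = -250*(-7) - 104 = 1750 - 104 = 1646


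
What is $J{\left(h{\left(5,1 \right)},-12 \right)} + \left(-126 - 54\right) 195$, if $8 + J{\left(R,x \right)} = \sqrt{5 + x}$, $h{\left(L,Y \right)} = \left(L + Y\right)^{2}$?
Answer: $-35108 + i \sqrt{7} \approx -35108.0 + 2.6458 i$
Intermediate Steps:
$J{\left(R,x \right)} = -8 + \sqrt{5 + x}$
$J{\left(h{\left(5,1 \right)},-12 \right)} + \left(-126 - 54\right) 195 = \left(-8 + \sqrt{5 - 12}\right) + \left(-126 - 54\right) 195 = \left(-8 + \sqrt{-7}\right) - 35100 = \left(-8 + i \sqrt{7}\right) - 35100 = -35108 + i \sqrt{7}$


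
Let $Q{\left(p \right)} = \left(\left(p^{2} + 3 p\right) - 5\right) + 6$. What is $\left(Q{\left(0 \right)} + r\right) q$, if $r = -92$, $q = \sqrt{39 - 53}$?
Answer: $- 91 i \sqrt{14} \approx - 340.49 i$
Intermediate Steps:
$Q{\left(p \right)} = 1 + p^{2} + 3 p$ ($Q{\left(p \right)} = \left(-5 + p^{2} + 3 p\right) + 6 = 1 + p^{2} + 3 p$)
$q = i \sqrt{14}$ ($q = \sqrt{39 - 53} = \sqrt{-14} = i \sqrt{14} \approx 3.7417 i$)
$\left(Q{\left(0 \right)} + r\right) q = \left(\left(1 + 0^{2} + 3 \cdot 0\right) - 92\right) i \sqrt{14} = \left(\left(1 + 0 + 0\right) - 92\right) i \sqrt{14} = \left(1 - 92\right) i \sqrt{14} = - 91 i \sqrt{14}$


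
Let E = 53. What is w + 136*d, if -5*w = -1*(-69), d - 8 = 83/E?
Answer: 341103/265 ≈ 1287.2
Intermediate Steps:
d = 507/53 (d = 8 + 83/53 = 507/53 ≈ 9.5660)
w = -69/5 (w = -(-1)*(-69)/5 = -⅕*69 = -69/5 ≈ -13.800)
w + 136*d = -69/5 + 136*(507/53) = -69/5 + 68952/53 = 341103/265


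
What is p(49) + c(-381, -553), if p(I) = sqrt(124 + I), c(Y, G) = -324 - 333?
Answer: -657 + sqrt(173) ≈ -643.85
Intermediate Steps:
c(Y, G) = -657
p(49) + c(-381, -553) = sqrt(124 + 49) - 657 = sqrt(173) - 657 = -657 + sqrt(173)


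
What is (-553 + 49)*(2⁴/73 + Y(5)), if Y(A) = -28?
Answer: 1022112/73 ≈ 14002.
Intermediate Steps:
(-553 + 49)*(2⁴/73 + Y(5)) = (-553 + 49)*(2⁴/73 - 28) = -504*(16*(1/73) - 28) = -504*(16/73 - 28) = -504*(-2028/73) = 1022112/73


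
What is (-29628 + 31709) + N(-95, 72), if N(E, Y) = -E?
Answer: 2176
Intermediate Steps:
(-29628 + 31709) + N(-95, 72) = (-29628 + 31709) - 1*(-95) = 2081 + 95 = 2176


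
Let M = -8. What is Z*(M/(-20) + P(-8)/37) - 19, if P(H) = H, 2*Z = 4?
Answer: -3447/185 ≈ -18.632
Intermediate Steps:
Z = 2 (Z = (1/2)*4 = 2)
Z*(M/(-20) + P(-8)/37) - 19 = 2*(-8/(-20) - 8/37) - 19 = 2*(-8*(-1/20) - 8*1/37) - 19 = 2*(2/5 - 8/37) - 19 = 2*(34/185) - 19 = 68/185 - 19 = -3447/185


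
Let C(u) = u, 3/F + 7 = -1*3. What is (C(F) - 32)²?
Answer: 104329/100 ≈ 1043.3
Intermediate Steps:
F = -3/10 (F = 3/(-7 - 1*3) = 3/(-7 - 3) = 3/(-10) = 3*(-⅒) = -3/10 ≈ -0.30000)
(C(F) - 32)² = (-3/10 - 32)² = (-323/10)² = 104329/100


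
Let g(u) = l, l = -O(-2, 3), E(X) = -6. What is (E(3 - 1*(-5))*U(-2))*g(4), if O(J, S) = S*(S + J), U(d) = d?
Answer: -36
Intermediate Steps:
O(J, S) = S*(J + S)
l = -3 (l = -3*(-2 + 3) = -3 ≈ -3.0000)
g(u) = -3
(E(3 - 1*(-5))*U(-2))*g(4) = -6*(-2)*(-3) = 12*(-3) = -36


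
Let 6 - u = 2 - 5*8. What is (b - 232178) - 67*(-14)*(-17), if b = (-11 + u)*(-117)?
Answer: -251985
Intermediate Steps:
u = 44 (u = 6 - (2 - 5*8) = 6 - (2 - 40) = 6 - 1*(-38) = 6 + 38 = 44)
b = -3861 (b = (-11 + 44)*(-117) = 33*(-117) = -3861)
(b - 232178) - 67*(-14)*(-17) = (-3861 - 232178) - 67*(-14)*(-17) = -236039 + 938*(-17) = -236039 - 15946 = -251985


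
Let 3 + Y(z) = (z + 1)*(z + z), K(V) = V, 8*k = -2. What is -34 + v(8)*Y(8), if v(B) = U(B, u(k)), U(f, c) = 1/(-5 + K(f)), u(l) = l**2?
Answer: 13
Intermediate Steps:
k = -1/4 (k = (1/8)*(-2) = -1/4 ≈ -0.25000)
Y(z) = -3 + 2*z*(1 + z) (Y(z) = -3 + (z + 1)*(z + z) = -3 + (1 + z)*(2*z) = -3 + 2*z*(1 + z))
U(f, c) = 1/(-5 + f)
v(B) = 1/(-5 + B)
-34 + v(8)*Y(8) = -34 + (-3 + 2*8 + 2*8**2)/(-5 + 8) = -34 + (-3 + 16 + 2*64)/3 = -34 + (-3 + 16 + 128)/3 = -34 + (1/3)*141 = -34 + 47 = 13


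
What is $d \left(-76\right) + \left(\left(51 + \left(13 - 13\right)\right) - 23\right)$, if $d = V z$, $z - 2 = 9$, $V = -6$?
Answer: $5044$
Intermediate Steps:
$z = 11$ ($z = 2 + 9 = 11$)
$d = -66$ ($d = \left(-6\right) 11 = -66$)
$d \left(-76\right) + \left(\left(51 + \left(13 - 13\right)\right) - 23\right) = \left(-66\right) \left(-76\right) + \left(\left(51 + \left(13 - 13\right)\right) - 23\right) = 5016 + \left(\left(51 + \left(13 - 13\right)\right) - 23\right) = 5016 + \left(\left(51 + 0\right) - 23\right) = 5016 + \left(51 - 23\right) = 5016 + 28 = 5044$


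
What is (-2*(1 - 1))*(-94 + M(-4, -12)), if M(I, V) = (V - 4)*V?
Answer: 0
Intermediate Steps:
M(I, V) = V*(-4 + V) (M(I, V) = (-4 + V)*V = V*(-4 + V))
(-2*(1 - 1))*(-94 + M(-4, -12)) = (-2*(1 - 1))*(-94 - 12*(-4 - 12)) = (-2*0)*(-94 - 12*(-16)) = 0*(-94 + 192) = 0*98 = 0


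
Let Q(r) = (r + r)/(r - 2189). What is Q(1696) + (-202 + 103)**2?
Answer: 4828501/493 ≈ 9794.1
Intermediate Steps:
Q(r) = 2*r/(-2189 + r) (Q(r) = (2*r)/(-2189 + r) = 2*r/(-2189 + r))
Q(1696) + (-202 + 103)**2 = 2*1696/(-2189 + 1696) + (-202 + 103)**2 = 2*1696/(-493) + (-99)**2 = 2*1696*(-1/493) + 9801 = -3392/493 + 9801 = 4828501/493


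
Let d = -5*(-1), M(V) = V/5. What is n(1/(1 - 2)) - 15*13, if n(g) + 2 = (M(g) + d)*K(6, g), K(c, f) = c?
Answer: -841/5 ≈ -168.20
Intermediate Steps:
M(V) = V/5 (M(V) = V*(⅕) = V/5)
d = 5
n(g) = 28 + 6*g/5 (n(g) = -2 + (g/5 + 5)*6 = -2 + (5 + g/5)*6 = -2 + (30 + 6*g/5) = 28 + 6*g/5)
n(1/(1 - 2)) - 15*13 = (28 + 6/(5*(1 - 2))) - 15*13 = (28 + (6/5)/(-1)) - 195 = (28 + (6/5)*(-1)) - 195 = (28 - 6/5) - 195 = 134/5 - 195 = -841/5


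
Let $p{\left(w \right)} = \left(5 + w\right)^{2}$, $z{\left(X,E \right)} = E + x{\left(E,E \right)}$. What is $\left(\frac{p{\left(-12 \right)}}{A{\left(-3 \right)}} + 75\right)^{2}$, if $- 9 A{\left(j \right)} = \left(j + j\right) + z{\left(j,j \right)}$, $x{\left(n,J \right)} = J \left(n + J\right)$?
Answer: $676$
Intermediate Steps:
$x{\left(n,J \right)} = J \left(J + n\right)$
$z{\left(X,E \right)} = E + 2 E^{2}$ ($z{\left(X,E \right)} = E + E \left(E + E\right) = E + E 2 E = E + 2 E^{2}$)
$A{\left(j \right)} = - \frac{2 j}{9} - \frac{j \left(1 + 2 j\right)}{9}$ ($A{\left(j \right)} = - \frac{\left(j + j\right) + j \left(1 + 2 j\right)}{9} = - \frac{2 j + j \left(1 + 2 j\right)}{9} = - \frac{2 j}{9} - \frac{j \left(1 + 2 j\right)}{9}$)
$\left(\frac{p{\left(-12 \right)}}{A{\left(-3 \right)}} + 75\right)^{2} = \left(\frac{\left(5 - 12\right)^{2}}{\frac{1}{9} \left(-3\right) \left(-3 - -6\right)} + 75\right)^{2} = \left(\frac{\left(-7\right)^{2}}{\frac{1}{9} \left(-3\right) \left(-3 + 6\right)} + 75\right)^{2} = \left(\frac{49}{\frac{1}{9} \left(-3\right) 3} + 75\right)^{2} = \left(\frac{49}{-1} + 75\right)^{2} = \left(49 \left(-1\right) + 75\right)^{2} = \left(-49 + 75\right)^{2} = 26^{2} = 676$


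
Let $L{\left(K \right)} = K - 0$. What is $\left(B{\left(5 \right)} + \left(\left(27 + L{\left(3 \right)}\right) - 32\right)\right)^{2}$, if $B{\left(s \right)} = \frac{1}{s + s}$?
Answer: $\frac{361}{100} \approx 3.61$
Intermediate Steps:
$L{\left(K \right)} = K$ ($L{\left(K \right)} = K + 0 = K$)
$B{\left(s \right)} = \frac{1}{2 s}$
$\left(B{\left(5 \right)} + \left(\left(27 + L{\left(3 \right)}\right) - 32\right)\right)^{2} = \left(\frac{1}{2 \cdot 5} + \left(\left(27 + 3\right) - 32\right)\right)^{2} = \left(\frac{1}{2} \cdot \frac{1}{5} + \left(30 - 32\right)\right)^{2} = \left(\frac{1}{10} - 2\right)^{2} = \left(- \frac{19}{10}\right)^{2} = \frac{361}{100}$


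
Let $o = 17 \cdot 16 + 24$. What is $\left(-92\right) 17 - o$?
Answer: $-1860$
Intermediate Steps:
$o = 296$ ($o = 272 + 24 = 296$)
$\left(-92\right) 17 - o = \left(-92\right) 17 - 296 = -1564 - 296 = -1860$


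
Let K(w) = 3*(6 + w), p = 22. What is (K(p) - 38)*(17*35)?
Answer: 27370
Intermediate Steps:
K(w) = 18 + 3*w
(K(p) - 38)*(17*35) = ((18 + 3*22) - 38)*(17*35) = ((18 + 66) - 38)*595 = (84 - 38)*595 = 46*595 = 27370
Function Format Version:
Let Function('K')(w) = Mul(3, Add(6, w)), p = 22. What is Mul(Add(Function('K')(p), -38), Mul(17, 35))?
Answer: 27370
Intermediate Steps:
Function('K')(w) = Add(18, Mul(3, w))
Mul(Add(Function('K')(p), -38), Mul(17, 35)) = Mul(Add(Add(18, Mul(3, 22)), -38), Mul(17, 35)) = Mul(Add(Add(18, 66), -38), 595) = Mul(Add(84, -38), 595) = Mul(46, 595) = 27370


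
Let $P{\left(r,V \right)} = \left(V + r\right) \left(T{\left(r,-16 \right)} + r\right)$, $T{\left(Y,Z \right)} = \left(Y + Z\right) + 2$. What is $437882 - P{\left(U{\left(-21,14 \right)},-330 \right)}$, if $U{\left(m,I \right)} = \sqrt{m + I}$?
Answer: $433276 + 674 i \sqrt{7} \approx 4.3328 \cdot 10^{5} + 1783.2 i$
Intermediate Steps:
$U{\left(m,I \right)} = \sqrt{I + m}$
$T{\left(Y,Z \right)} = 2 + Y + Z$
$P{\left(r,V \right)} = \left(-14 + 2 r\right) \left(V + r\right)$ ($P{\left(r,V \right)} = \left(V + r\right) \left(\left(2 + r - 16\right) + r\right) = \left(V + r\right) \left(\left(-14 + r\right) + r\right) = \left(V + r\right) \left(-14 + 2 r\right) = \left(-14 + 2 r\right) \left(V + r\right)$)
$437882 - P{\left(U{\left(-21,14 \right)},-330 \right)} = 437882 - \left(\left(-14\right) \left(-330\right) - 14 \sqrt{14 - 21} + 2 \left(\sqrt{14 - 21}\right)^{2} + 2 \left(-330\right) \sqrt{14 - 21}\right) = 437882 - \left(4620 - 14 \sqrt{-7} + 2 \left(\sqrt{-7}\right)^{2} + 2 \left(-330\right) \sqrt{-7}\right) = 437882 - \left(4620 - 14 i \sqrt{7} + 2 \left(i \sqrt{7}\right)^{2} + 2 \left(-330\right) i \sqrt{7}\right) = 437882 - \left(4620 - 14 i \sqrt{7} + 2 \left(-7\right) - 660 i \sqrt{7}\right) = 437882 - \left(4620 - 14 i \sqrt{7} - 14 - 660 i \sqrt{7}\right) = 437882 - \left(4606 - 674 i \sqrt{7}\right) = 433276 + 674 i \sqrt{7}$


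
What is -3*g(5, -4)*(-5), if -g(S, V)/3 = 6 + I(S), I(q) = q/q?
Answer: -315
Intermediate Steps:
I(q) = 1
g(S, V) = -21 (g(S, V) = -3*(6 + 1) = -3*7 = -21)
-3*g(5, -4)*(-5) = -3*(-21)*(-5) = 63*(-5) = -315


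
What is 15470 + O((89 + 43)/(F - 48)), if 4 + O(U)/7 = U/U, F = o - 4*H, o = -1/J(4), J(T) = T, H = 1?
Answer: 15449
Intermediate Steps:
o = -¼ (o = -1/4 = -1*¼ = -¼ ≈ -0.25000)
F = -17/4 (F = -¼ - 4*1 = -¼ - 4 = -17/4 ≈ -4.2500)
O(U) = -21 (O(U) = -28 + 7*(U/U) = -28 + 7*1 = -28 + 7 = -21)
15470 + O((89 + 43)/(F - 48)) = 15470 - 21 = 15449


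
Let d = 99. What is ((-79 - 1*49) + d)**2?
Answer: 841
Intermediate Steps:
((-79 - 1*49) + d)**2 = ((-79 - 1*49) + 99)**2 = ((-79 - 49) + 99)**2 = (-128 + 99)**2 = (-29)**2 = 841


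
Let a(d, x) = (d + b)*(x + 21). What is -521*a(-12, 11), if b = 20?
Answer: -133376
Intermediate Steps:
a(d, x) = (20 + d)*(21 + x) (a(d, x) = (d + 20)*(x + 21) = (20 + d)*(21 + x))
-521*a(-12, 11) = -521*(420 + 20*11 + 21*(-12) - 12*11) = -521*(420 + 220 - 252 - 132) = -521*256 = -133376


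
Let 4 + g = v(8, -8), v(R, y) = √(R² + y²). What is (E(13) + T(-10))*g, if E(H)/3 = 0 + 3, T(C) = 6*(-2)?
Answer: 12 - 24*√2 ≈ -21.941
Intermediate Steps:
g = -4 + 8*√2 (g = -4 + √(8² + (-8)²) = -4 + √(64 + 64) = -4 + √128 = -4 + 8*√2 ≈ 7.3137)
T(C) = -12
E(H) = 9 (E(H) = 3*(0 + 3) = 3*3 = 9)
(E(13) + T(-10))*g = (9 - 12)*(-4 + 8*√2) = -3*(-4 + 8*√2) = 12 - 24*√2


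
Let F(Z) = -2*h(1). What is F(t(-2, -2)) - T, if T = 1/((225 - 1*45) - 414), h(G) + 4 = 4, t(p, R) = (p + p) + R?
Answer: 1/234 ≈ 0.0042735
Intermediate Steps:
t(p, R) = R + 2*p (t(p, R) = 2*p + R = R + 2*p)
h(G) = 0 (h(G) = -4 + 4 = 0)
T = -1/234 (T = 1/((225 - 45) - 414) = 1/(180 - 414) = 1/(-234) = -1/234 ≈ -0.0042735)
F(Z) = 0 (F(Z) = -2*0 = 0)
F(t(-2, -2)) - T = 0 - 1*(-1/234) = 0 + 1/234 = 1/234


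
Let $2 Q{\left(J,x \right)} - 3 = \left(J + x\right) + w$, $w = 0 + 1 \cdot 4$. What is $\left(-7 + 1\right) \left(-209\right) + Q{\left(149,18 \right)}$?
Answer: $1341$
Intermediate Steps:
$w = 4$ ($w = 0 + 4 = 4$)
$Q{\left(J,x \right)} = \frac{7}{2} + \frac{J}{2} + \frac{x}{2}$ ($Q{\left(J,x \right)} = \frac{3}{2} + \frac{\left(J + x\right) + 4}{2} = \frac{3}{2} + \frac{4 + J + x}{2} = \frac{3}{2} + \left(2 + \frac{J}{2} + \frac{x}{2}\right) = \frac{7}{2} + \frac{J}{2} + \frac{x}{2}$)
$\left(-7 + 1\right) \left(-209\right) + Q{\left(149,18 \right)} = \left(-7 + 1\right) \left(-209\right) + \left(\frac{7}{2} + \frac{1}{2} \cdot 149 + \frac{1}{2} \cdot 18\right) = \left(-6\right) \left(-209\right) + \left(\frac{7}{2} + \frac{149}{2} + 9\right) = 1254 + 87 = 1341$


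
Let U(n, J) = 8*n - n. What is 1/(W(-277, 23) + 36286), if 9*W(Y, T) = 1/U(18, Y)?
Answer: 1134/41148325 ≈ 2.7559e-5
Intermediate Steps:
U(n, J) = 7*n
W(Y, T) = 1/1134 (W(Y, T) = 1/(9*((7*18))) = (⅑)/126 = (⅑)*(1/126) = 1/1134)
1/(W(-277, 23) + 36286) = 1/(1/1134 + 36286) = 1/(41148325/1134) = 1134/41148325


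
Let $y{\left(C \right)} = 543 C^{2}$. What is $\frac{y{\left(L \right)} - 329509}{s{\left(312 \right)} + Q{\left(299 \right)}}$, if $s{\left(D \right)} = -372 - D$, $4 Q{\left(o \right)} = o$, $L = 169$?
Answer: $- \frac{60716456}{2437} \approx -24914.0$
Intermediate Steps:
$Q{\left(o \right)} = \frac{o}{4}$
$\frac{y{\left(L \right)} - 329509}{s{\left(312 \right)} + Q{\left(299 \right)}} = \frac{543 \cdot 169^{2} - 329509}{\left(-372 - 312\right) + \frac{1}{4} \cdot 299} = \frac{543 \cdot 28561 - 329509}{\left(-372 - 312\right) + \frac{299}{4}} = \frac{15508623 - 329509}{-684 + \frac{299}{4}} = \frac{15179114}{- \frac{2437}{4}} = 15179114 \left(- \frac{4}{2437}\right) = - \frac{60716456}{2437}$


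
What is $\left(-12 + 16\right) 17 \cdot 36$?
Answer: $2448$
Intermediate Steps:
$\left(-12 + 16\right) 17 \cdot 36 = 4 \cdot 17 \cdot 36 = 68 \cdot 36 = 2448$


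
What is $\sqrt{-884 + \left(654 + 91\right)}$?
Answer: $i \sqrt{139} \approx 11.79 i$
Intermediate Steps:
$\sqrt{-884 + \left(654 + 91\right)} = \sqrt{-884 + 745} = \sqrt{-139} = i \sqrt{139}$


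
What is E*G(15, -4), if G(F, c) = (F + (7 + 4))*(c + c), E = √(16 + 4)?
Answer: -416*√5 ≈ -930.20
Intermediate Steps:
E = 2*√5 (E = √20 = 2*√5 ≈ 4.4721)
G(F, c) = 2*c*(11 + F) (G(F, c) = (F + 11)*(2*c) = (11 + F)*(2*c) = 2*c*(11 + F))
E*G(15, -4) = (2*√5)*(2*(-4)*(11 + 15)) = (2*√5)*(2*(-4)*26) = (2*√5)*(-208) = -416*√5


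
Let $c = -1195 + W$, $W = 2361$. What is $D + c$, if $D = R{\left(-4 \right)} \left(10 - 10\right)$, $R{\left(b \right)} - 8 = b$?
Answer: $1166$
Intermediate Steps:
$R{\left(b \right)} = 8 + b$
$D = 0$ ($D = \left(8 - 4\right) \left(10 - 10\right) = 4 \cdot 0 = 0$)
$c = 1166$ ($c = -1195 + 2361 = 1166$)
$D + c = 0 + 1166 = 1166$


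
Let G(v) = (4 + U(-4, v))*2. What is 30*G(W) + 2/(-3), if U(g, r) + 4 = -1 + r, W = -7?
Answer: -1442/3 ≈ -480.67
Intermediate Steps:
U(g, r) = -5 + r (U(g, r) = -4 + (-1 + r) = -5 + r)
G(v) = -2 + 2*v (G(v) = (4 + (-5 + v))*2 = (-1 + v)*2 = -2 + 2*v)
30*G(W) + 2/(-3) = 30*(-2 + 2*(-7)) + 2/(-3) = 30*(-2 - 14) - 1/3*2 = 30*(-16) - 2/3 = -480 - 2/3 = -1442/3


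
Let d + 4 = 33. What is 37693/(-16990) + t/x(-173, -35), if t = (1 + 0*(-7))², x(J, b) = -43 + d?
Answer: -136173/59465 ≈ -2.2900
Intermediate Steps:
d = 29 (d = -4 + 33 = 29)
x(J, b) = -14 (x(J, b) = -43 + 29 = -14)
t = 1 (t = (1 + 0)² = 1² = 1)
37693/(-16990) + t/x(-173, -35) = 37693/(-16990) + 1/(-14) = 37693*(-1/16990) + 1*(-1/14) = -37693/16990 - 1/14 = -136173/59465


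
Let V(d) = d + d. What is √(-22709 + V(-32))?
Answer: I*√22773 ≈ 150.91*I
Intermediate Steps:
V(d) = 2*d
√(-22709 + V(-32)) = √(-22709 + 2*(-32)) = √(-22709 - 64) = √(-22773) = I*√22773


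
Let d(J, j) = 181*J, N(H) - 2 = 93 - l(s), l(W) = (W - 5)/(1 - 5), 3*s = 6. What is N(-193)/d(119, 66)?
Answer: 377/86156 ≈ 0.0043758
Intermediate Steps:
s = 2 (s = (⅓)*6 = 2)
l(W) = 5/4 - W/4 (l(W) = (-5 + W)/(-4) = (-5 + W)*(-¼) = 5/4 - W/4)
N(H) = 377/4 (N(H) = 2 + (93 - (5/4 - ¼*2)) = 2 + (93 - (5/4 - ½)) = 2 + (93 - 1*¾) = 2 + (93 - ¾) = 2 + 369/4 = 377/4)
N(-193)/d(119, 66) = 377/(4*((181*119))) = (377/4)/21539 = (377/4)*(1/21539) = 377/86156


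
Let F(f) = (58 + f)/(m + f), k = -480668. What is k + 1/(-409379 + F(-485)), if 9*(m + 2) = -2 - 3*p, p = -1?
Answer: -123181127231566/256270705 ≈ -4.8067e+5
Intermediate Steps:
m = -17/9 (m = -2 + (-2 - 3*(-1))/9 = -2 + (-2 + 3)/9 = -2 + (⅑)*1 = -2 + ⅑ = -17/9 ≈ -1.8889)
F(f) = (58 + f)/(-17/9 + f)
k + 1/(-409379 + F(-485)) = -480668 + 1/(-409379 + 9*(58 - 485)/(-17 + 9*(-485))) = -480668 + 1/(-409379 + 9*(-427)/(-17 - 4365)) = -480668 + 1/(-409379 + 9*(-427)/(-4382)) = -480668 + 1/(-409379 + 9*(-1/4382)*(-427)) = -480668 + 1/(-409379 + 549/626) = -480668 + 1/(-256270705/626) = -480668 - 626/256270705 = -123181127231566/256270705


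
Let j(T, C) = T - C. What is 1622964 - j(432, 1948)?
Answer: 1624480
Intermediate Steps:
1622964 - j(432, 1948) = 1622964 - (432 - 1*1948) = 1622964 - (432 - 1948) = 1622964 - 1*(-1516) = 1622964 + 1516 = 1624480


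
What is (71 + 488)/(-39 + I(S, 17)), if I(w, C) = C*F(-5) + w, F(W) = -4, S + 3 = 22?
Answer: -559/88 ≈ -6.3523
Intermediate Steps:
S = 19 (S = -3 + 22 = 19)
I(w, C) = w - 4*C (I(w, C) = C*(-4) + w = -4*C + w = w - 4*C)
(71 + 488)/(-39 + I(S, 17)) = (71 + 488)/(-39 + (19 - 4*17)) = 559/(-39 + (19 - 68)) = 559/(-39 - 49) = 559/(-88) = 559*(-1/88) = -559/88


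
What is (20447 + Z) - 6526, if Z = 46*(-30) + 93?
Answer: 12634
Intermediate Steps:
Z = -1287 (Z = -1380 + 93 = -1287)
(20447 + Z) - 6526 = (20447 - 1287) - 6526 = 19160 - 6526 = 12634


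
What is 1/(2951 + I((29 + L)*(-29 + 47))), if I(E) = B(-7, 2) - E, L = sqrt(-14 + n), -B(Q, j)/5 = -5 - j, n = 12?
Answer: 308/758993 + 9*I*sqrt(2)/3035972 ≈ 0.0004058 + 4.1924e-6*I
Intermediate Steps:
B(Q, j) = 25 + 5*j (B(Q, j) = -5*(-5 - j) = 25 + 5*j)
L = I*sqrt(2) (L = sqrt(-14 + 12) = sqrt(-2) = I*sqrt(2) ≈ 1.4142*I)
I(E) = 35 - E (I(E) = (25 + 5*2) - E = (25 + 10) - E = 35 - E)
1/(2951 + I((29 + L)*(-29 + 47))) = 1/(2951 + (35 - (29 + I*sqrt(2))*(-29 + 47))) = 1/(2951 + (35 - (29 + I*sqrt(2))*18)) = 1/(2951 + (35 - (522 + 18*I*sqrt(2)))) = 1/(2951 + (35 + (-522 - 18*I*sqrt(2)))) = 1/(2951 + (-487 - 18*I*sqrt(2))) = 1/(2464 - 18*I*sqrt(2))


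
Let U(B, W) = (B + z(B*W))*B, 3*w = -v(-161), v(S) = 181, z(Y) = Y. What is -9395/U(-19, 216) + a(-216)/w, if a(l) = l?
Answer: 49061881/14178997 ≈ 3.4602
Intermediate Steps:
w = -181/3 (w = (-1*181)/3 = (⅓)*(-181) = -181/3 ≈ -60.333)
U(B, W) = B*(B + B*W) (U(B, W) = (B + B*W)*B = B*(B + B*W))
-9395/U(-19, 216) + a(-216)/w = -9395*1/(361*(1 + 216)) - 216/(-181/3) = -9395/(361*217) - 216*(-3/181) = -9395/78337 + 648/181 = 49061881/14178997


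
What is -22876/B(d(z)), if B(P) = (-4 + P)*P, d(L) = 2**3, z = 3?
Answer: -5719/8 ≈ -714.88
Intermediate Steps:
d(L) = 8
B(P) = P*(-4 + P)
-22876/B(d(z)) = -22876*1/(8*(-4 + 8)) = -22876/(8*4) = -22876/32 = -22876*1/32 = -5719/8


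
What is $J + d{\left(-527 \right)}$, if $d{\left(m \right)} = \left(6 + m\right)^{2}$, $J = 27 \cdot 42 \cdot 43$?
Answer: $320203$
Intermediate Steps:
$J = 48762$ ($J = 1134 \cdot 43 = 48762$)
$J + d{\left(-527 \right)} = 48762 + \left(6 - 527\right)^{2} = 48762 + \left(-521\right)^{2} = 48762 + 271441 = 320203$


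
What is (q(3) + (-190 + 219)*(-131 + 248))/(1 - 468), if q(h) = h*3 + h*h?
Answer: -3411/467 ≈ -7.3041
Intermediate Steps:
q(h) = h² + 3*h (q(h) = 3*h + h² = h² + 3*h)
(q(3) + (-190 + 219)*(-131 + 248))/(1 - 468) = (3*(3 + 3) + (-190 + 219)*(-131 + 248))/(1 - 468) = (3*6 + 29*117)/(-467) = (18 + 3393)*(-1/467) = 3411*(-1/467) = -3411/467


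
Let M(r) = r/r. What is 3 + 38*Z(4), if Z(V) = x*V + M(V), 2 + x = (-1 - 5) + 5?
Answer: -415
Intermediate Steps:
x = -3 (x = -2 + ((-1 - 5) + 5) = -2 + (-6 + 5) = -2 - 1 = -3)
M(r) = 1
Z(V) = 1 - 3*V (Z(V) = -3*V + 1 = 1 - 3*V)
3 + 38*Z(4) = 3 + 38*(1 - 3*4) = 3 + 38*(1 - 12) = 3 + 38*(-11) = 3 - 418 = -415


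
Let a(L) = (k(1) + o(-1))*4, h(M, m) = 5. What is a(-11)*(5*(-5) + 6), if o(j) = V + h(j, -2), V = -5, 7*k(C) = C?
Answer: -76/7 ≈ -10.857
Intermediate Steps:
k(C) = C/7
o(j) = 0 (o(j) = -5 + 5 = 0)
a(L) = 4/7 (a(L) = ((⅐)*1 + 0)*4 = (⅐ + 0)*4 = (⅐)*4 = 4/7)
a(-11)*(5*(-5) + 6) = 4*(5*(-5) + 6)/7 = 4*(-25 + 6)/7 = (4/7)*(-19) = -76/7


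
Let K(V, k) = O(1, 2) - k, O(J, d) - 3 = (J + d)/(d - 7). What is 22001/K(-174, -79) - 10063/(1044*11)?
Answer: 3947341/14652 ≈ 269.41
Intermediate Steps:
O(J, d) = 3 + (J + d)/(-7 + d) (O(J, d) = 3 + (J + d)/(d - 7) = 3 + (J + d)/(-7 + d))
K(V, k) = 12/5 - k (K(V, k) = (-21 + 1 + 4*2)/(-7 + 2) - k = (-21 + 1 + 8)/(-5) - k = -⅕*(-12) - k = 12/5 - k)
22001/K(-174, -79) - 10063/(1044*11) = 22001/(12/5 - 1*(-79)) - 10063/(1044*11) = 22001/(12/5 + 79) - 10063/11484 = 22001/(407/5) - 10063*1/11484 = 22001*(5/407) - 347/396 = 110005/407 - 347/396 = 3947341/14652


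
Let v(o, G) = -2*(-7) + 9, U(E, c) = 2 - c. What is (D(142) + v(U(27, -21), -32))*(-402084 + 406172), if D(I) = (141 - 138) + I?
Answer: 686784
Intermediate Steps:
D(I) = 3 + I
v(o, G) = 23 (v(o, G) = 14 + 9 = 23)
(D(142) + v(U(27, -21), -32))*(-402084 + 406172) = ((3 + 142) + 23)*(-402084 + 406172) = (145 + 23)*4088 = 168*4088 = 686784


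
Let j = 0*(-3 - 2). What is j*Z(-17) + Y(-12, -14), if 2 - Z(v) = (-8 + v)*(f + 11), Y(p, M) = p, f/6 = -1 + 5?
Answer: -12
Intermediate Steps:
f = 24 (f = 6*(-1 + 5) = 6*4 = 24)
Z(v) = 282 - 35*v (Z(v) = 2 - (-8 + v)*(24 + 11) = 2 - (-8 + v)*35 = 2 - (-280 + 35*v) = 2 + (280 - 35*v) = 282 - 35*v)
j = 0 (j = 0*(-5) = 0)
j*Z(-17) + Y(-12, -14) = 0*(282 - 35*(-17)) - 12 = 0*(282 + 595) - 12 = 0*877 - 12 = 0 - 12 = -12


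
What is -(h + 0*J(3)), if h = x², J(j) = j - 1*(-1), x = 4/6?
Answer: -4/9 ≈ -0.44444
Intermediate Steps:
x = ⅔ (x = 4*(⅙) = ⅔ ≈ 0.66667)
J(j) = 1 + j (J(j) = j + 1 = 1 + j)
h = 4/9 (h = (⅔)² = 4/9 ≈ 0.44444)
-(h + 0*J(3)) = -(4/9 + 0*(1 + 3)) = -(4/9 + 0*4) = -(4/9 + 0) = -1*4/9 = -4/9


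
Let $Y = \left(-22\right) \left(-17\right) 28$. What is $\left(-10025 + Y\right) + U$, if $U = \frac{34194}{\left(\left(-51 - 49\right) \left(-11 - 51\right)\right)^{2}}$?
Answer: $\frac{8591357097}{19220000} \approx 447.0$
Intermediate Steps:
$Y = 10472$ ($Y = 374 \cdot 28 = 10472$)
$U = \frac{17097}{19220000}$ ($U = \frac{34194}{\left(\left(-100\right) \left(-62\right)\right)^{2}} = \frac{34194}{6200^{2}} = \frac{34194}{38440000} = 34194 \cdot \frac{1}{38440000} = \frac{17097}{19220000} \approx 0.00088954$)
$\left(-10025 + Y\right) + U = \left(-10025 + 10472\right) + \frac{17097}{19220000} = 447 + \frac{17097}{19220000} = \frac{8591357097}{19220000}$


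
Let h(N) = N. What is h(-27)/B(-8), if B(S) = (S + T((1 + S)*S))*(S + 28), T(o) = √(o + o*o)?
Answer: -27/7820 - 27*√798/31280 ≈ -0.027836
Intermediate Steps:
T(o) = √(o + o²)
B(S) = (28 + S)*(S + √(S*(1 + S)*(1 + S*(1 + S)))) (B(S) = (S + √(((1 + S)*S)*(1 + (1 + S)*S)))*(S + 28) = (S + √((S*(1 + S))*(1 + S*(1 + S))))*(28 + S) = (S + √(S*(1 + S)*(1 + S*(1 + S))))*(28 + S) = (28 + S)*(S + √(S*(1 + S)*(1 + S*(1 + S)))))
h(-27)/B(-8) = -27/((-8)² + 28*(-8) + 28*√(-8*(1 - 8)*(1 - 8*(1 - 8))) - 8*2*√14*√(1 - 8*(1 - 8))) = -27/(64 - 224 + 28*√(-8*(-7)*(1 - 8*(-7))) - 8*2*√14*√(1 - 8*(-7))) = -27/(64 - 224 + 28*√(-8*(-7)*(1 + 56)) - 8*2*√14*√(1 + 56)) = -27/(64 - 224 + 28*√(-8*(-7)*57) - 8*2*√798) = -27/(64 - 224 + 28*√3192 - 16*√798) = -27/(64 - 224 + 28*(2*√798) - 16*√798) = -27/(64 - 224 + 56*√798 - 16*√798) = -27/(-160 + 40*√798)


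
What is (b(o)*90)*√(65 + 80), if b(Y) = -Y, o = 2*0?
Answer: 0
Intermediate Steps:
o = 0
(b(o)*90)*√(65 + 80) = (-1*0*90)*√(65 + 80) = (0*90)*√145 = 0*√145 = 0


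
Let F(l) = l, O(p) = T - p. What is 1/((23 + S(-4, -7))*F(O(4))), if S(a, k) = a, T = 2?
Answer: -1/38 ≈ -0.026316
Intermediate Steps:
O(p) = 2 - p
1/((23 + S(-4, -7))*F(O(4))) = 1/((23 - 4)*(2 - 1*4)) = 1/(19*(2 - 4)) = 1/(19*(-2)) = 1/(-38) = -1/38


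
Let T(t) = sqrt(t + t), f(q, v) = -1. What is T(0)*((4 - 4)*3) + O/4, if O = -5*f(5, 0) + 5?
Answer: 5/2 ≈ 2.5000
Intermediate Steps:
T(t) = sqrt(2)*sqrt(t) (T(t) = sqrt(2*t) = sqrt(2)*sqrt(t))
O = 10 (O = -5*(-1) + 5 = 5 + 5 = 10)
T(0)*((4 - 4)*3) + O/4 = (sqrt(2)*sqrt(0))*((4 - 4)*3) + 10/4 = (sqrt(2)*0)*(0*3) + 10*(1/4) = 0*0 + 5/2 = 0 + 5/2 = 5/2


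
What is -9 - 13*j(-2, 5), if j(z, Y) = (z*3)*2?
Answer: 147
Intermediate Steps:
j(z, Y) = 6*z (j(z, Y) = (3*z)*2 = 6*z)
-9 - 13*j(-2, 5) = -9 - 78*(-2) = -9 - 13*(-12) = -9 + 156 = 147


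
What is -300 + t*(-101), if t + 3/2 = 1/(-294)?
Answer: -21779/147 ≈ -148.16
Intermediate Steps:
t = -221/147 (t = -3/2 + 1/(-294) = -3/2 - 1/294 = -221/147 ≈ -1.5034)
-300 + t*(-101) = -300 - 221/147*(-101) = -300 + 22321/147 = -21779/147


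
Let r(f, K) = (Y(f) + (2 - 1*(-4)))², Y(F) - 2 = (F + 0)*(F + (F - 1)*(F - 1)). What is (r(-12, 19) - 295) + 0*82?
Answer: 3519081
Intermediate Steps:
Y(F) = 2 + F*(F + (-1 + F)²) (Y(F) = 2 + (F + 0)*(F + (F - 1)*(F - 1)) = 2 + F*(F + (-1 + F)*(-1 + F)) = 2 + F*(F + (-1 + F)²))
r(f, K) = (8 + f + f³ - f²)² (r(f, K) = ((2 + f + f³ - f²) + (2 - 1*(-4)))² = ((2 + f + f³ - f²) + (2 + 4))² = ((2 + f + f³ - f²) + 6)² = (8 + f + f³ - f²)²)
(r(-12, 19) - 295) + 0*82 = ((8 - 12 + (-12)³ - 1*(-12)²)² - 295) + 0*82 = ((8 - 12 - 1728 - 1*144)² - 295) + 0 = ((8 - 12 - 1728 - 144)² - 295) + 0 = ((-1876)² - 295) + 0 = (3519376 - 295) + 0 = 3519081 + 0 = 3519081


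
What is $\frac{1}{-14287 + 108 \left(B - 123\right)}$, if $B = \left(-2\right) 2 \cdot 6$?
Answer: $- \frac{1}{30163} \approx -3.3153 \cdot 10^{-5}$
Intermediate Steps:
$B = -24$ ($B = \left(-4\right) 6 = -24$)
$\frac{1}{-14287 + 108 \left(B - 123\right)} = \frac{1}{-14287 + 108 \left(-24 - 123\right)} = \frac{1}{-14287 + 108 \left(-147\right)} = \frac{1}{-14287 - 15876} = \frac{1}{-30163} = - \frac{1}{30163}$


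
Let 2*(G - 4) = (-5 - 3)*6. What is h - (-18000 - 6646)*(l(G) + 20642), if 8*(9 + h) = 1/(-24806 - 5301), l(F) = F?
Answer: 122415014551367/240856 ≈ 5.0825e+8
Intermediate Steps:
G = -20 (G = 4 + ((-5 - 3)*6)/2 = 4 + (-8*6)/2 = 4 + (1/2)*(-48) = 4 - 24 = -20)
h = -2167705/240856 (h = -9 + 1/(8*(-24806 - 5301)) = -9 + (1/8)/(-30107) = -9 + (1/8)*(-1/30107) = -9 - 1/240856 = -2167705/240856 ≈ -9.0000)
h - (-18000 - 6646)*(l(G) + 20642) = -2167705/240856 - (-18000 - 6646)*(-20 + 20642) = -2167705/240856 - (-24646)*20622 = -2167705/240856 - 1*(-508249812) = -2167705/240856 + 508249812 = 122415014551367/240856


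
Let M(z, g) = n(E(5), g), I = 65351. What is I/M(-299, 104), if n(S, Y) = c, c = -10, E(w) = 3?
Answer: -65351/10 ≈ -6535.1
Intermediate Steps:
n(S, Y) = -10
M(z, g) = -10
I/M(-299, 104) = 65351/(-10) = 65351*(-1/10) = -65351/10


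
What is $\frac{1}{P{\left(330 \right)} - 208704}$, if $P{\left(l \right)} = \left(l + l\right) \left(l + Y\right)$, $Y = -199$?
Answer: $- \frac{1}{122244} \approx -8.1804 \cdot 10^{-6}$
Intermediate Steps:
$P{\left(l \right)} = 2 l \left(-199 + l\right)$ ($P{\left(l \right)} = \left(l + l\right) \left(l - 199\right) = 2 l \left(-199 + l\right)$)
$\frac{1}{P{\left(330 \right)} - 208704} = \frac{1}{2 \cdot 330 \left(-199 + 330\right) - 208704} = \frac{1}{2 \cdot 330 \cdot 131 - 208704} = \frac{1}{86460 - 208704} = \frac{1}{-122244} = - \frac{1}{122244}$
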